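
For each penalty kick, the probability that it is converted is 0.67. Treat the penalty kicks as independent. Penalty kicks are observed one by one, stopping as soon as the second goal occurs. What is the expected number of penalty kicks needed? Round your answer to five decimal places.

2.98507

Y = total penalty kicks until the second success; negative binomial with r=2, p=0.67.
E[Y] = r / p = 2 / 0.67 = 2.9850746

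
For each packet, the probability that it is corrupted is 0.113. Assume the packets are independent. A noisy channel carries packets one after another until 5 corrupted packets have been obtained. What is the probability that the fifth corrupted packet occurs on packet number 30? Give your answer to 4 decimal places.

Y = trial on which the fifth success occurs; negative binomial, r=5, p=0.113.
P(Y=30) = C(29,4) · p^5 · (1−p)^25
= 23751 · 1.8424e-05 · 0.049899 = 0.021836

0.0218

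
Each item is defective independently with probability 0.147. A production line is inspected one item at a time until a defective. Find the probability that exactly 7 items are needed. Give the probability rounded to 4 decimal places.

0.0566

Geometric (trials to first success), p = 0.147.
P(Y = 7) = (1−p)^6 · p = 0.38521 · 0.147 = 0.056625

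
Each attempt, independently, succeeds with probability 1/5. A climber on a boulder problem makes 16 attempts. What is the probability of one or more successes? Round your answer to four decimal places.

P(at least one) = 1 − P(none) = 1 − (1 − 0.20)^16
= 1 − 0.028147 = 0.971853

0.9719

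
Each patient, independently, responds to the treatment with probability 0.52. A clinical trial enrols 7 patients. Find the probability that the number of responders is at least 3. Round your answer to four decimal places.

X ~ Binomial(7, 0.52); P(X ≥ 3) = Σ C(7,k) p^k (1−p)^(7−k) over k:
  k=3: C(7,3)·0.52^3·0.48^4 = 0.261242
  k=4: C(7,4)·0.52^4·0.48^3 = 0.283012
  k=5: C(7,5)·0.52^5·0.48^2 = 0.183958
  k=6: C(7,6)·0.52^6·0.48^1 = 0.066429
  k=7: C(7,7)·0.52^7·0.48^0 = 0.010281
Total = 0.804922

0.8049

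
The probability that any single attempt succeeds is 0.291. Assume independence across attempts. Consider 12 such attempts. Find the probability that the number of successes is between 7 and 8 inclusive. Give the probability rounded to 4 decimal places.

0.0315

X ~ Binomial(12, 0.291); P(7 ≤ X ≤ 8) = Σ C(12,k) p^k (1−p)^(12−k) over k:
  k=7: C(12,7)·0.291^7·0.709^5 = 0.025073
  k=8: C(12,8)·0.291^8·0.709^4 = 0.006432
Total = 0.031505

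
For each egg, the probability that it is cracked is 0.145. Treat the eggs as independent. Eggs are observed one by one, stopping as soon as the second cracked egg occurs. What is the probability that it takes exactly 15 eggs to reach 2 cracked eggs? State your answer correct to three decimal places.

Y = trial on which the second success occurs; negative binomial, r=2, p=0.145.
P(Y=15) = C(14,1) · p^2 · (1−p)^13
= 14 · 0.021025 · 0.13048 = 0.03841

0.038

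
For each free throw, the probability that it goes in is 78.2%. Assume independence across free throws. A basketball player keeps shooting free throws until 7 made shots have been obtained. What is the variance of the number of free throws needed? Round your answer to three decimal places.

2.495

Y = total free throws until the seventh success; negative binomial with r=7, p=0.782.
Var(Y) = r(1−p)/p² = 7·0.218 / 0.782² = 2.49540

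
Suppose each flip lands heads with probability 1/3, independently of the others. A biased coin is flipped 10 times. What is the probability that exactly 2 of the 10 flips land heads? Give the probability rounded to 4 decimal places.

X ~ Binomial(n=10, p=0.333333).
P(X=2) = C(10,2) · p^2 · (1−p)^8
= 45 · 0.11111 · 0.039018 = 0.195092

0.1951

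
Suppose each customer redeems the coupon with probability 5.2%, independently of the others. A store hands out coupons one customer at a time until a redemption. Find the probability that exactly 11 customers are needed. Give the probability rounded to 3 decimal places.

Geometric (trials to first success), p = 0.052.
P(Y = 11) = (1−p)^10 · p = 0.58625 · 0.052 = 0.03049

0.030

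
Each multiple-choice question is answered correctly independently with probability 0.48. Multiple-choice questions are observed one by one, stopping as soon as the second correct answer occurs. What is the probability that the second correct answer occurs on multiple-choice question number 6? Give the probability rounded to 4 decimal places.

Y = trial on which the second success occurs; negative binomial, r=2, p=0.48.
P(Y=6) = C(5,1) · p^2 · (1−p)^4
= 5 · 0.2304 · 0.073116 = 0.084230

0.0842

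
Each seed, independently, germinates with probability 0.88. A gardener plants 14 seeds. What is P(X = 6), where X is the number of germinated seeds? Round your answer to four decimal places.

0.0001

X ~ Binomial(n=14, p=0.88).
P(X=6) = C(14,6) · p^6 · (1−p)^8
= 3003 · 0.4644 · 4.2998e-08 = 0.000060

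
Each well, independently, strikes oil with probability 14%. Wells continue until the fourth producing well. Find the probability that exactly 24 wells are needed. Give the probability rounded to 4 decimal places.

0.0333

Y = trial on which the fourth success occurs; negative binomial, r=4, p=0.14.
P(Y=24) = C(23,3) · p^4 · (1−p)^20
= 1771 · 0.00038416 · 0.048974 = 0.033320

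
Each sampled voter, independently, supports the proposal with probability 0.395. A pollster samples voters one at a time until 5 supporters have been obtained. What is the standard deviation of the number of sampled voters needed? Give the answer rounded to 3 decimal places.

Y = total sampled voters until the fifth success; negative binomial with r=5, p=0.395.
SD(Y) = √[r(1−p)/p²] = √(19.38792) = 4.40317

4.403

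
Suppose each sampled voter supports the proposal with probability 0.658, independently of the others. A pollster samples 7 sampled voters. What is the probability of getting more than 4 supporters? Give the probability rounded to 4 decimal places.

0.5507

X ~ Binomial(7, 0.658); P(X ≥ 5) = Σ C(7,k) p^k (1−p)^(7−k) over k:
  k=5: C(7,5)·0.658^5·0.342^2 = 0.302971
  k=6: C(7,6)·0.658^6·0.342^1 = 0.194303
  k=7: C(7,7)·0.658^7·0.342^0 = 0.053405
Total = 0.550679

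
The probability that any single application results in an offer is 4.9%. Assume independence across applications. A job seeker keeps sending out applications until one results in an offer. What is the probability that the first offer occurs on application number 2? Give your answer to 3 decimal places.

0.047

Geometric (trials to first success), p = 0.049.
P(Y = 2) = (1−p)^1 · p = 0.951 · 0.049 = 0.04660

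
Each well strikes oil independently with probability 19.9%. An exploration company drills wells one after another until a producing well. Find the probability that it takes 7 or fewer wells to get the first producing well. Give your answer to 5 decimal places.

Y = number of wells to the first success; geometric, p = 0.199.
P(Y ≤ 7) = 1 − (1−p)^7 = 1 − 0.2115571 = 0.7884429

0.78844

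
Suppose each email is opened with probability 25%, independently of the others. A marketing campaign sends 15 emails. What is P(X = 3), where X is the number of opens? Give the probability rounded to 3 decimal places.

0.225

X ~ Binomial(n=15, p=0.25).
P(X=3) = C(15,3) · p^3 · (1−p)^12
= 455 · 0.015625 · 0.031676 = 0.22520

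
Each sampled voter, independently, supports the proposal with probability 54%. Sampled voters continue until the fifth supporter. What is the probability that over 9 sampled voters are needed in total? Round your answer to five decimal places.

0.40240

Needing more than 9 sampled voters ⇔ fewer than 5 successes in the first 9. With X ~ Binomial(9, 0.54), P(Y > 9) = P(X ≤ 4).
  k=0: C(9,0)·0.54^0·0.46^9 = 0.0009222
  k=1: C(9,1)·0.54^1·0.46^8 = 0.0097431
  k=2: C(9,2)·0.54^2·0.46^7 = 0.0457504
  k=3: C(9,3)·0.54^3·0.46^6 = 0.1253163
  k=4: C(9,4)·0.54^4·0.46^5 = 0.2206657
P(X ≤ 4) = 0.4023977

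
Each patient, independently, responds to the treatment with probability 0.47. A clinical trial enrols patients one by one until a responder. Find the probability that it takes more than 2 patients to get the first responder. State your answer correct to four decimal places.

0.2809

Y = number of patients to the first success; geometric, p = 0.47.
P(Y > 2) = P(first 2 all fail) = (1−p)^2 = 0.280900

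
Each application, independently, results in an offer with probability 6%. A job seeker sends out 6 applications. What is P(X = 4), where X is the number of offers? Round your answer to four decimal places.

X ~ Binomial(n=6, p=0.06).
P(X=4) = C(6,4) · p^4 · (1−p)^2
= 15 · 1.296e-05 · 0.8836 = 0.000172

0.0002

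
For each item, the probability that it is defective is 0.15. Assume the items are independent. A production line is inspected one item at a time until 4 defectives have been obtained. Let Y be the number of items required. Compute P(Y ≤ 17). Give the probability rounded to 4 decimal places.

Finishing within 17 items ⇔ at least 4 successes in the first 17. With X ~ Binomial(17, 0.15), P(Y ≤ 17) = 1 − P(X ≤ 3).
  k=0: C(17,0)·0.15^0·0.85^17 = 0.063113
  k=1: C(17,1)·0.15^1·0.85^16 = 0.189340
  k=2: C(17,2)·0.15^2·0.85^15 = 0.267304
  k=3: C(17,3)·0.15^3·0.85^14 = 0.235856
1 − 0.755614 = 0.244386

0.2444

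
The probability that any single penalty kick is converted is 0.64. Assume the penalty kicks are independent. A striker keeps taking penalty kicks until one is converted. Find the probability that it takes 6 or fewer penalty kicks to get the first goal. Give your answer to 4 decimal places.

0.9978

Y = number of penalty kicks to the first success; geometric, p = 0.64.
P(Y ≤ 6) = 1 − (1−p)^6 = 1 − 0.002177 = 0.997823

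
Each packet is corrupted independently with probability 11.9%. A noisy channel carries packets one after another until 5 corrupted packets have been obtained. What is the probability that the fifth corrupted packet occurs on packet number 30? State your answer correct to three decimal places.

Y = trial on which the fifth success occurs; negative binomial, r=5, p=0.119.
P(Y=30) = C(29,4) · p^5 · (1−p)^25
= 23751 · 2.3864e-05 · 0.042111 = 0.02387

0.024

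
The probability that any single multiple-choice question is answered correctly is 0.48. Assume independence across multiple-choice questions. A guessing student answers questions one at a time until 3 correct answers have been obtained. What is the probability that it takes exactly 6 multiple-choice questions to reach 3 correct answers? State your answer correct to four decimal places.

0.1555

Y = trial on which the third success occurs; negative binomial, r=3, p=0.48.
P(Y=6) = C(5,2) · p^3 · (1−p)^3
= 10 · 0.11059 · 0.14061 = 0.155501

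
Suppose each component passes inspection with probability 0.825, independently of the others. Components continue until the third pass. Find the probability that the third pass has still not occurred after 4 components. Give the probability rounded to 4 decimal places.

0.1437

Needing more than 4 components ⇔ fewer than 3 successes in the first 4. With X ~ Binomial(4, 0.825), P(Y > 4) = P(X ≤ 2).
  k=0: C(4,0)·0.825^0·0.175^4 = 0.000938
  k=1: C(4,1)·0.825^1·0.175^3 = 0.017686
  k=2: C(4,2)·0.825^2·0.175^2 = 0.125065
P(X ≤ 2) = 0.143689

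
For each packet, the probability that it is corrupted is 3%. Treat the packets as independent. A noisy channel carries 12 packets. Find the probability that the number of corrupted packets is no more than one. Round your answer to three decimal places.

0.951

X ~ Binomial(12, 0.03); P(X ≤ 1) = Σ C(12,k) p^k (1−p)^(12−k) over k:
  k=0: C(12,0)·0.03^0·0.97^12 = 0.69384
  k=1: C(12,1)·0.03^1·0.97^11 = 0.25751
Total = 0.95135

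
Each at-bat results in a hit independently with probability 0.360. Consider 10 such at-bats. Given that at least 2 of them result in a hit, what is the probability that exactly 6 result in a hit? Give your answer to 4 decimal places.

0.0830

X ~ Binomial(10, 0.36). Want P(X=6 | X≥2) = P(X=6) / P(X≥2).
P(X=6) = C(10,6)·0.36^6·0.64^4 = 0.076693
P(X≥2) = 1 − 0.011529 − 0.064852 = 0.923619
Ratio = 0.076693 / 0.923619 = 0.083035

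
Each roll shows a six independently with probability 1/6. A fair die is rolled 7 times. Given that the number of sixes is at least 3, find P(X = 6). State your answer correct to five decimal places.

X ~ Binomial(7, 0.166667). Want P(X=6 | X≥3) = P(X=6) / P(X≥3).
P(X=6) = C(7,6)·0.166667^6·0.833333^1 = 0.0001250
P(X≥3) = 1 − 0.2790816 − 0.3907143 − 0.2344286 = 0.0957755
Ratio = 0.0001250 / 0.0957755 = 0.0013054

0.00131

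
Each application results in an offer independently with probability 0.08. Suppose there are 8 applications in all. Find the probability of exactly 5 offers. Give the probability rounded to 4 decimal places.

0.0001

X ~ Binomial(n=8, p=0.08).
P(X=5) = C(8,5) · p^5 · (1−p)^3
= 56 · 3.2768e-06 · 0.77869 = 0.000143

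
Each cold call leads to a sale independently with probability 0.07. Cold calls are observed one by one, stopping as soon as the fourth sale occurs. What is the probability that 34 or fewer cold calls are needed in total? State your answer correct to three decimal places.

Finishing within 34 cold calls ⇔ at least 4 successes in the first 34. With X ~ Binomial(34, 0.07), P(Y ≤ 34) = 1 − P(X ≤ 3).
  k=0: C(34,0)·0.07^0·0.93^34 = 0.08480
  k=1: C(34,1)·0.07^1·0.93^33 = 0.21703
  k=2: C(34,2)·0.07^2·0.93^32 = 0.26953
  k=3: C(34,3)·0.07^3·0.93^31 = 0.21640
1 − 0.78777 = 0.21223

0.212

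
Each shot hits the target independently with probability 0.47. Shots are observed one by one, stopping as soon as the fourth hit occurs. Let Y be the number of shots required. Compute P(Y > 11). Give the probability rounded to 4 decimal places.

0.1567

Needing more than 11 shots ⇔ fewer than 4 successes in the first 11. With X ~ Binomial(11, 0.47), P(Y > 11) = P(X ≤ 3).
  k=0: C(11,0)·0.47^0·0.53^11 = 0.000927
  k=1: C(11,1)·0.47^1·0.53^10 = 0.009042
  k=2: C(11,2)·0.47^2·0.53^9 = 0.040090
  k=3: C(11,3)·0.47^3·0.53^8 = 0.106656
P(X ≤ 3) = 0.156715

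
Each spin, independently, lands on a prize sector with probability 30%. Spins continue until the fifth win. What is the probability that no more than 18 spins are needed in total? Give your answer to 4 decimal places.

Finishing within 18 spins ⇔ at least 5 successes in the first 18. With X ~ Binomial(18, 0.30), P(Y ≤ 18) = 1 − P(X ≤ 4).
  k=0: C(18,0)·0.30^0·0.70^18 = 0.001628
  k=1: C(18,1)·0.30^1·0.70^17 = 0.012562
  k=2: C(18,2)·0.30^2·0.70^16 = 0.045762
  k=3: C(18,3)·0.30^3·0.70^15 = 0.104598
  k=4: C(18,4)·0.30^4·0.70^14 = 0.168104
1 − 0.332655 = 0.667345

0.6673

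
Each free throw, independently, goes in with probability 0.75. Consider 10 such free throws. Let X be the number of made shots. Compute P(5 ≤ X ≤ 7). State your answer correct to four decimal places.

X ~ Binomial(10, 0.75); P(5 ≤ X ≤ 7) = Σ C(10,k) p^k (1−p)^(10−k) over k:
  k=5: C(10,5)·0.75^5·0.25^5 = 0.058399
  k=6: C(10,6)·0.75^6·0.25^4 = 0.145998
  k=7: C(10,7)·0.75^7·0.25^3 = 0.250282
Total = 0.454679

0.4547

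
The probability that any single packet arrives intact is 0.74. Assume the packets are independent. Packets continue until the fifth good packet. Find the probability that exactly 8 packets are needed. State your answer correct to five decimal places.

0.13650

Y = trial on which the fifth success occurs; negative binomial, r=5, p=0.74.
P(Y=8) = C(7,4) · p^5 · (1−p)^3
= 35 · 0.2219 · 0.017576 = 0.1365044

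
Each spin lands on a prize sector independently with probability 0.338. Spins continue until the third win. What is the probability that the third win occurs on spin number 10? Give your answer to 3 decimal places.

0.077

Y = trial on which the third success occurs; negative binomial, r=3, p=0.338.
P(Y=10) = C(9,2) · p^3 · (1−p)^7
= 36 · 0.038614 · 0.055719 = 0.07746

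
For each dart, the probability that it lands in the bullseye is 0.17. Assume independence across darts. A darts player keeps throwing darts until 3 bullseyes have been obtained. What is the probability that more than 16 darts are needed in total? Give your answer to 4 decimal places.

0.4723

Needing more than 16 darts ⇔ fewer than 3 successes in the first 16. With X ~ Binomial(16, 0.17), P(Y > 16) = P(X ≤ 2).
  k=0: C(16,0)·0.17^0·0.83^16 = 0.050728
  k=1: C(16,1)·0.17^1·0.83^15 = 0.166242
  k=2: C(16,2)·0.17^2·0.83^14 = 0.255371
P(X ≤ 2) = 0.472341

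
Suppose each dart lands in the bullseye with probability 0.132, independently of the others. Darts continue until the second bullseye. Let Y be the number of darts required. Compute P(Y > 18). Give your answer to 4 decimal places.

Needing more than 18 darts ⇔ fewer than 2 successes in the first 18. With X ~ Binomial(18, 0.132), P(Y > 18) = P(X ≤ 1).
  k=0: C(18,0)·0.132^0·0.868^18 = 0.078227
  k=1: C(18,1)·0.132^1·0.868^17 = 0.214132
P(X ≤ 1) = 0.292359

0.2924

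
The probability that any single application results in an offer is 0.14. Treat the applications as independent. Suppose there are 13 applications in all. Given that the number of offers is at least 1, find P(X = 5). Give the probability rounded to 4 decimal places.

0.0241

X ~ Binomial(13, 0.14). Want P(X=5 | X≥1) = P(X=5) / P(X≥1).
P(X=5) = C(13,5)·0.14^5·0.86^8 = 0.020711
P(X≥1) = 1 − 0.140760 = 0.859240
Ratio = 0.020711 / 0.859240 = 0.024104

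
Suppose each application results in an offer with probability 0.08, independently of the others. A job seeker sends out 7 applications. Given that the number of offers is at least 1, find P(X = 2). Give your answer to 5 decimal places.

0.20034

X ~ Binomial(7, 0.08). Want P(X=2 | X≥1) = P(X=2) / P(X≥1).
P(X=2) = C(7,2)·0.08^2·0.92^5 = 0.0885806
P(X≥1) = 1 − 0.5578466 = 0.4421534
Ratio = 0.0885806 / 0.4421534 = 0.2003390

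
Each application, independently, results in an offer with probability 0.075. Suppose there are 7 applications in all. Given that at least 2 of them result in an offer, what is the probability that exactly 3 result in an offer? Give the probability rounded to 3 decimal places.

X ~ Binomial(7, 0.075). Want P(X=3 | X≥2) = P(X=3) / P(X≥2).
P(X=3) = C(7,3)·0.075^3·0.925^4 = 0.01081
P(X≥2) = 1 − 0.57942 − 0.32886 = 0.09172
Ratio = 0.01081 / 0.09172 = 0.11785

0.118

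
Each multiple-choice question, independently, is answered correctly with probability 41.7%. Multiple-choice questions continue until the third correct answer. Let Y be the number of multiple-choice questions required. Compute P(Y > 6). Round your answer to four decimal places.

0.5091

Needing more than 6 multiple-choice questions ⇔ fewer than 3 successes in the first 6. With X ~ Binomial(6, 0.417), P(Y > 6) = P(X ≤ 2).
  k=0: C(6,0)·0.417^0·0.583^6 = 0.039266
  k=1: C(6,1)·0.417^1·0.583^5 = 0.168512
  k=2: C(6,2)·0.417^2·0.583^4 = 0.301327
P(X ≤ 2) = 0.509104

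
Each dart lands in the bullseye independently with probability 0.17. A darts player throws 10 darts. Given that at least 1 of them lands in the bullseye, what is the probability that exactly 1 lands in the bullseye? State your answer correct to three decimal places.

0.376

X ~ Binomial(10, 0.17). Want P(X=1 | X≥1) = P(X=1) / P(X≥1).
P(X=1) = C(10,1)·0.17^1·0.83^9 = 0.31780
P(X≥1) = 1 − 0.15516 = 0.84484
Ratio = 0.31780 / 0.84484 = 0.37616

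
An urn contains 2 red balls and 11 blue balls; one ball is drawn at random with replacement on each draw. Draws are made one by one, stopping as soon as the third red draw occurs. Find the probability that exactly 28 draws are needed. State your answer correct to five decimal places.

Y = trial on which the third success occurs; negative binomial, r=3, p=0.153846.
P(Y=28) = C(27,2) · p^3 · (1−p)^25
= 351 · 0.0036413 · 0.015354 = 0.0196246

0.01962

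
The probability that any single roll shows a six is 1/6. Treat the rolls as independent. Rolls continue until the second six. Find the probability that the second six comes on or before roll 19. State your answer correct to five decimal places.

0.84976

Finishing within 19 rolls ⇔ at least 2 successes in the first 19. With X ~ Binomial(19, 0.166667), P(Y ≤ 19) = 1 − P(X ≤ 1).
  k=0: C(19,0)·0.166667^0·0.833333^19 = 0.0313009
  k=1: C(19,1)·0.166667^1·0.833333^18 = 0.1189433
1 − 0.1502441 = 0.8497559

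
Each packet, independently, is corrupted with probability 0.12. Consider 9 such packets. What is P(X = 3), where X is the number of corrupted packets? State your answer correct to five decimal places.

0.06741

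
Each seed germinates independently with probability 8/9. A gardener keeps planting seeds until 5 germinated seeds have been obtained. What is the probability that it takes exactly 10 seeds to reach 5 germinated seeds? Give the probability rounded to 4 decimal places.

Y = trial on which the fifth success occurs; negative binomial, r=5, p=0.888889.
P(Y=10) = C(9,4) · p^5 · (1−p)^5
= 126 · 0.55493 · 1.6935e-05 = 0.001184

0.0012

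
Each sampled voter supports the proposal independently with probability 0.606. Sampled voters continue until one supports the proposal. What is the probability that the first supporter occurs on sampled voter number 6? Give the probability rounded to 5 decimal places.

0.00575

Geometric (trials to first success), p = 0.606.
P(Y = 6) = (1−p)^5 · p = 0.0094947 · 0.606 = 0.0057538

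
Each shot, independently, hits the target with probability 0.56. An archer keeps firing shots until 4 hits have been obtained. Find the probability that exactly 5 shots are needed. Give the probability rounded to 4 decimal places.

Y = trial on which the fourth success occurs; negative binomial, r=4, p=0.56.
P(Y=5) = C(4,3) · p^4 · (1−p)^1
= 4 · 0.098345 · 0.44 = 0.173087

0.1731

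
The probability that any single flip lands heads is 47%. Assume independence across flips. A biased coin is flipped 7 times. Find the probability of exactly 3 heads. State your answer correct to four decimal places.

0.2867

X ~ Binomial(n=7, p=0.47).
P(X=3) = C(7,3) · p^3 · (1−p)^4
= 35 · 0.10382 · 0.078905 = 0.286725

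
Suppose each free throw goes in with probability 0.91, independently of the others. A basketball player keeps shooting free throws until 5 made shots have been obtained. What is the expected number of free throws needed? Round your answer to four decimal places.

Y = total free throws until the fifth success; negative binomial with r=5, p=0.91.
E[Y] = r / p = 5 / 0.91 = 5.494505

5.4945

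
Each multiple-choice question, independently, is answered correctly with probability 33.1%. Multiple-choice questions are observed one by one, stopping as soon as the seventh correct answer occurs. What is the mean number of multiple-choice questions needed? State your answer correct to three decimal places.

Y = total multiple-choice questions until the seventh success; negative binomial with r=7, p=0.331.
E[Y] = r / p = 7 / 0.331 = 21.14804

21.148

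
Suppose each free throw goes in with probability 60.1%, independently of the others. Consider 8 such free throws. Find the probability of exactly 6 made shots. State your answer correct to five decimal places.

X ~ Binomial(n=8, p=0.601).
P(X=6) = C(8,6) · p^6 · (1−p)^2
= 28 · 0.047125 · 0.1592 = 0.2100635

0.21006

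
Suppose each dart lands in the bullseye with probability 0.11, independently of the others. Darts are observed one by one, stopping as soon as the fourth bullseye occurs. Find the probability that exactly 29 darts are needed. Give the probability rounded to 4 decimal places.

0.0260

Y = trial on which the fourth success occurs; negative binomial, r=4, p=0.11.
P(Y=29) = C(28,3) · p^4 · (1−p)^25
= 3276 · 0.00014641 · 0.054294 = 0.026041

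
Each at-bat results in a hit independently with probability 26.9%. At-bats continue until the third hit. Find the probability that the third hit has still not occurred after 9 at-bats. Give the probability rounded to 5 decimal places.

0.54755

Needing more than 9 at-bats ⇔ fewer than 3 successes in the first 9. With X ~ Binomial(9, 0.269), P(Y > 9) = P(X ≤ 2).
  k=0: C(9,0)·0.269^0·0.731^9 = 0.0596014
  k=1: C(9,1)·0.269^1·0.731^8 = 0.1973939
  k=2: C(9,2)·0.269^2·0.731^7 = 0.2905552
P(X ≤ 2) = 0.5475506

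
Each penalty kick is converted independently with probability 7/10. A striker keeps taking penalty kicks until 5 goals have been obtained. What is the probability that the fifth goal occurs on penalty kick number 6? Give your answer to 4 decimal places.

Y = trial on which the fifth success occurs; negative binomial, r=5, p=0.70.
P(Y=6) = C(5,4) · p^5 · (1−p)^1
= 5 · 0.16807 · 0.3 = 0.252105

0.2521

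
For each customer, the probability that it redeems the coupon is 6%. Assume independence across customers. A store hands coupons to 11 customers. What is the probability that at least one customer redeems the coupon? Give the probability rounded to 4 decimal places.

P(at least one) = 1 − P(none) = 1 − (1 − 0.06)^11
= 1 − 0.506298 = 0.493702

0.4937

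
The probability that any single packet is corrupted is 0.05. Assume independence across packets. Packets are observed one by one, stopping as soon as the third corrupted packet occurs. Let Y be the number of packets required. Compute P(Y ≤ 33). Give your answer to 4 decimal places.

0.2272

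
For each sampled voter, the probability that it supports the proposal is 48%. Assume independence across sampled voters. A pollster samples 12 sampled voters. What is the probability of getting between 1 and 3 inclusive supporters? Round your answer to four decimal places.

X ~ Binomial(12, 0.48); P(1 ≤ X ≤ 3) = Σ C(12,k) p^k (1−p)^(12−k) over k:
  k=1: C(12,1)·0.48^1·0.52^11 = 0.004330
  k=2: C(12,2)·0.48^2·0.52^10 = 0.021982
  k=3: C(12,3)·0.48^3·0.52^9 = 0.067636
Total = 0.093947

0.0939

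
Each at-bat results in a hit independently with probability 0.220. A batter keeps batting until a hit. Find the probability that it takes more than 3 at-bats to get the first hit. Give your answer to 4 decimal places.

0.4746

Y = number of at-bats to the first success; geometric, p = 0.22.
P(Y > 3) = P(first 3 all fail) = (1−p)^3 = 0.474552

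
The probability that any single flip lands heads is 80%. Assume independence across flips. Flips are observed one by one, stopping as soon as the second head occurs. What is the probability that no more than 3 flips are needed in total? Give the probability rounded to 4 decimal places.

0.8960

Finishing within 3 flips ⇔ at least 2 successes in the first 3. With X ~ Binomial(3, 0.80), P(Y ≤ 3) = 1 − P(X ≤ 1).
  k=0: C(3,0)·0.80^0·0.20^3 = 0.008000
  k=1: C(3,1)·0.80^1·0.20^2 = 0.096000
1 − 0.104000 = 0.896000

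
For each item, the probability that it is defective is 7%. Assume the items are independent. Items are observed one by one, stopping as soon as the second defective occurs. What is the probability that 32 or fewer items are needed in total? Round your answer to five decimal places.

0.66578

Finishing within 32 items ⇔ at least 2 successes in the first 32. With X ~ Binomial(32, 0.07), P(Y ≤ 32) = 1 − P(X ≤ 1).
  k=0: C(32,0)·0.07^0·0.93^32 = 0.0980515
  k=1: C(32,1)·0.07^1·0.93^31 = 0.2361671
1 − 0.3342186 = 0.6657814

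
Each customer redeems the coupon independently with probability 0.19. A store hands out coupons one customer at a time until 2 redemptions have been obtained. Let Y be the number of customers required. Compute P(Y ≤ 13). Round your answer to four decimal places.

0.7384

Finishing within 13 customers ⇔ at least 2 successes in the first 13. With X ~ Binomial(13, 0.19), P(Y ≤ 13) = 1 − P(X ≤ 1).
  k=0: C(13,0)·0.19^0·0.81^13 = 0.064611
  k=1: C(13,1)·0.19^1·0.81^12 = 0.197023
1 − 0.261634 = 0.738366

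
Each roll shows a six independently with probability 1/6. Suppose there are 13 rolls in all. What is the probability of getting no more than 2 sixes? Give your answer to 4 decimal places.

0.6281

X ~ Binomial(13, 0.166667); P(X ≤ 2) = Σ C(13,k) p^k (1−p)^(13−k) over k:
  k=0: C(13,0)·0.166667^0·0.833333^13 = 0.093464
  k=1: C(13,1)·0.166667^1·0.833333^12 = 0.243006
  k=2: C(13,2)·0.166667^2·0.833333^11 = 0.291607
Total = 0.628077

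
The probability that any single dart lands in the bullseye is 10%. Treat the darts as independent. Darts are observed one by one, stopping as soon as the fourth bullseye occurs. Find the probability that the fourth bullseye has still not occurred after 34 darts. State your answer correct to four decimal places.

0.5538

Needing more than 34 darts ⇔ fewer than 4 successes in the first 34. With X ~ Binomial(34, 0.10), P(Y > 34) = P(X ≤ 3).
  k=0: C(34,0)·0.10^0·0.90^34 = 0.027813
  k=1: C(34,1)·0.10^1·0.90^33 = 0.105071
  k=2: C(34,2)·0.10^2·0.90^32 = 0.192630
  k=3: C(34,3)·0.10^3·0.90^31 = 0.228302
P(X ≤ 3) = 0.553815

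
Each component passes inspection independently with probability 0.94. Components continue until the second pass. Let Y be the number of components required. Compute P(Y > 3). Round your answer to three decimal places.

0.010

Needing more than 3 components ⇔ fewer than 2 successes in the first 3. With X ~ Binomial(3, 0.94), P(Y > 3) = P(X ≤ 1).
  k=0: C(3,0)·0.94^0·0.06^3 = 0.00022
  k=1: C(3,1)·0.94^1·0.06^2 = 0.01015
P(X ≤ 1) = 0.01037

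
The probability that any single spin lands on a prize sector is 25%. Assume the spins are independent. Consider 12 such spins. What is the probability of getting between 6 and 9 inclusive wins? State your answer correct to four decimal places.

X ~ Binomial(12, 0.25); P(6 ≤ X ≤ 9) = Σ C(12,k) p^k (1−p)^(12−k) over k:
  k=6: C(12,6)·0.25^6·0.75^6 = 0.040149
  k=7: C(12,7)·0.25^7·0.75^5 = 0.011471
  k=8: C(12,8)·0.25^8·0.75^4 = 0.002390
  k=9: C(12,9)·0.25^9·0.75^3 = 0.000354
Total = 0.054365

0.0544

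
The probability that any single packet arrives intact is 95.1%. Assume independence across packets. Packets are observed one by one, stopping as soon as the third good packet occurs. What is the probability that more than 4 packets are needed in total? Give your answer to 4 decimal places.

0.0135

Needing more than 4 packets ⇔ fewer than 3 successes in the first 4. With X ~ Binomial(4, 0.951), P(Y > 4) = P(X ≤ 2).
  k=0: C(4,0)·0.951^0·0.049^4 = 0.000006
  k=1: C(4,1)·0.951^1·0.049^3 = 0.000448
  k=2: C(4,2)·0.951^2·0.049^2 = 0.013029
P(X ≤ 2) = 0.013482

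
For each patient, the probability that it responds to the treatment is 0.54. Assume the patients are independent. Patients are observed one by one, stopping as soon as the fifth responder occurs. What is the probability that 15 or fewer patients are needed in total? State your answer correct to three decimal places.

Finishing within 15 patients ⇔ at least 5 successes in the first 15. With X ~ Binomial(15, 0.54), P(Y ≤ 15) = 1 − P(X ≤ 4).
  k=0: C(15,0)·0.54^0·0.46^15 = 0.00001
  k=1: C(15,1)·0.54^1·0.46^14 = 0.00015
  k=2: C(15,2)·0.54^2·0.46^13 = 0.00126
  k=3: C(15,3)·0.54^3·0.46^12 = 0.00643
  k=4: C(15,4)·0.54^4·0.46^11 = 0.02265
1 − 0.03051 = 0.96949

0.969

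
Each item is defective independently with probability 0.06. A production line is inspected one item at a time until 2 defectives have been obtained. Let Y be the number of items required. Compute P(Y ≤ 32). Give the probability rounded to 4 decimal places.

0.5799

Finishing within 32 items ⇔ at least 2 successes in the first 32. With X ~ Binomial(32, 0.06), P(Y ≤ 32) = 1 − P(X ≤ 1).
  k=0: C(32,0)·0.06^0·0.94^32 = 0.138067
  k=1: C(32,1)·0.06^1·0.94^31 = 0.282010
1 − 0.420078 = 0.579922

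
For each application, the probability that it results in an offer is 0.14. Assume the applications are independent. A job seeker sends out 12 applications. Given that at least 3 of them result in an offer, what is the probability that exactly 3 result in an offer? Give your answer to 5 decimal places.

0.67449

X ~ Binomial(12, 0.14). Want P(X=3 | X≥3) = P(X=3) / P(X≥3).
P(X=3) = C(12,3)·0.14^3·0.86^9 = 0.1553434
P(X≥3) = 1 − 0.1636746 − 0.3197365 − 0.2862757 = 0.2303131
Ratio = 0.1553434 / 0.2303131 = 0.6744879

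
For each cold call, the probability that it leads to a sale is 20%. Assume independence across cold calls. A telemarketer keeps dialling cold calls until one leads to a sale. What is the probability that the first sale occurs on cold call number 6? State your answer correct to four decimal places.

Geometric (trials to first success), p = 0.20.
P(Y = 6) = (1−p)^5 · p = 0.32768 · 0.20 = 0.065536

0.0655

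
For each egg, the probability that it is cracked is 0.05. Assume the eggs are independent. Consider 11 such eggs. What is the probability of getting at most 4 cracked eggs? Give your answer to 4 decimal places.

X ~ Binomial(11, 0.05); P(X ≤ 4) = Σ C(11,k) p^k (1−p)^(11−k) over k:
  k=0: C(11,0)·0.05^0·0.95^11 = 0.568800
  k=1: C(11,1)·0.05^1·0.95^10 = 0.329305
  k=2: C(11,2)·0.05^2·0.95^9 = 0.086659
  k=3: C(11,3)·0.05^3·0.95^8 = 0.013683
  k=4: C(11,4)·0.05^4·0.95^7 = 0.001440
Total = 0.999888

0.9999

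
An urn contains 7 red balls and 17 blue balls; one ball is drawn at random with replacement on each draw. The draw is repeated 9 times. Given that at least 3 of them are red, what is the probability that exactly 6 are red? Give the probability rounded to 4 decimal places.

X ~ Binomial(9, 0.291667). Want P(X=6 | X≥3) = P(X=6) / P(X≥3).
P(X=6) = C(9,6)·0.291667^6·0.708333^3 = 0.018379
P(X≥3) = 1 − 0.044889 − 0.166353 − 0.273993 = 0.514765
Ratio = 0.018379 / 0.514765 = 0.035703

0.0357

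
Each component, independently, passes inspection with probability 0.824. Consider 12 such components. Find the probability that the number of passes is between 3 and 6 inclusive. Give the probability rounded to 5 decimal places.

0.01040

X ~ Binomial(12, 0.824); P(3 ≤ X ≤ 6) = Σ C(12,k) p^k (1−p)^(12−k) over k:
  k=3: C(12,3)·0.824^3·0.176^9 = 0.0000199
  k=4: C(12,4)·0.824^4·0.176^8 = 0.0002101
  k=5: C(12,5)·0.824^5·0.176^7 = 0.0015738
  k=6: C(12,6)·0.824^6·0.176^6 = 0.0085963
Total = 0.0104001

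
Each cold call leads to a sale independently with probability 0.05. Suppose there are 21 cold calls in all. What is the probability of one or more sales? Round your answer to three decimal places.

0.659

P(at least one) = 1 − P(none) = 1 − (1 − 0.05)^21
= 1 − 0.34056 = 0.65944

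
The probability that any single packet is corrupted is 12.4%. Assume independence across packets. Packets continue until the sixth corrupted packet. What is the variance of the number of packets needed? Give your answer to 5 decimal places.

Y = total packets until the sixth success; negative binomial with r=6, p=0.124.
Var(Y) = r(1−p)/p² = 6·0.876 / 0.124² = 341.8314256

341.83143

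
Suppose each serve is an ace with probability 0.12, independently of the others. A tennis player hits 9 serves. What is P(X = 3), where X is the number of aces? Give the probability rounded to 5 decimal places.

0.06741

X ~ Binomial(n=9, p=0.12).
P(X=3) = C(9,3) · p^3 · (1−p)^6
= 84 · 0.001728 · 0.4644 = 0.0674092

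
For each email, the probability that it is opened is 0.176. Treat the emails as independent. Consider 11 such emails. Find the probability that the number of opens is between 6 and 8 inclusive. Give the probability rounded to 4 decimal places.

X ~ Binomial(11, 0.176); P(6 ≤ X ≤ 8) = Σ C(11,k) p^k (1−p)^(11−k) over k:
  k=6: C(11,6)·0.176^6·0.824^5 = 0.005216
  k=7: C(11,7)·0.176^7·0.824^4 = 0.000796
  k=8: C(11,8)·0.176^8·0.824^3 = 0.000085
Total = 0.006097

0.0061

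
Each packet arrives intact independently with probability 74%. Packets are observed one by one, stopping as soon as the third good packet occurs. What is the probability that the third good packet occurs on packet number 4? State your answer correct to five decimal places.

0.31607

Y = trial on which the third success occurs; negative binomial, r=3, p=0.74.
P(Y=4) = C(3,2) · p^3 · (1−p)^1
= 3 · 0.40522 · 0.26 = 0.3160747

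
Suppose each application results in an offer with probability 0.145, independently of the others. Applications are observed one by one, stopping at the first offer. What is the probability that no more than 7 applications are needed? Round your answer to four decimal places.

0.6660

Y = number of applications to the first success; geometric, p = 0.145.
P(Y ≤ 7) = 1 − (1−p)^7 = 1 − 0.334013 = 0.665987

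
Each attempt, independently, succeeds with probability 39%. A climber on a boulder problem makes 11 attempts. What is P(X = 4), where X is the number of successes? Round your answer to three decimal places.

0.240

X ~ Binomial(n=11, p=0.39).
P(X=4) = C(11,4) · p^4 · (1−p)^7
= 330 · 0.023134 · 0.031427 = 0.23993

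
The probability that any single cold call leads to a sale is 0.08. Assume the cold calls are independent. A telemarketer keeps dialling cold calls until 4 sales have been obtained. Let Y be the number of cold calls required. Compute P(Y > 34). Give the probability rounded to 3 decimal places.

Needing more than 34 cold calls ⇔ fewer than 4 successes in the first 34. With X ~ Binomial(34, 0.08), P(Y > 34) = P(X ≤ 3).
  k=0: C(34,0)·0.08^0·0.92^34 = 0.05872
  k=1: C(34,1)·0.08^1·0.92^33 = 0.17361
  k=2: C(34,2)·0.08^2·0.92^32 = 0.24909
  k=3: C(34,3)·0.08^3·0.92^31 = 0.23104
P(X ≤ 3) = 0.71245

0.712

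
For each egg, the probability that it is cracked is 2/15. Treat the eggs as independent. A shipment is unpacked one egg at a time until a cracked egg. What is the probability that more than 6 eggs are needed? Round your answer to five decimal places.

0.42375

Y = number of eggs to the first success; geometric, p = 0.133333.
P(Y > 6) = P(first 6 all fail) = (1−p)^6 = 0.4237528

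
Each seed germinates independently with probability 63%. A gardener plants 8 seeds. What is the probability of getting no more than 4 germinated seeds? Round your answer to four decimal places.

X ~ Binomial(8, 0.63); P(X ≤ 4) = Σ C(8,k) p^k (1−p)^(8−k) over k:
  k=0: C(8,0)·0.63^0·0.37^8 = 0.000351
  k=1: C(8,1)·0.63^1·0.37^7 = 0.004785
  k=2: C(8,2)·0.63^2·0.37^6 = 0.028513
  k=3: C(8,3)·0.63^3·0.37^5 = 0.097100
  k=4: C(8,4)·0.63^4·0.37^4 = 0.206665
Total = 0.337414

0.3374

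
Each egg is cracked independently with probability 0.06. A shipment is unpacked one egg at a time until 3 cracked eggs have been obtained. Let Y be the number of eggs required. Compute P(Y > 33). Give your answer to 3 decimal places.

0.682

Needing more than 33 eggs ⇔ fewer than 3 successes in the first 33. With X ~ Binomial(33, 0.06), P(Y > 33) = P(X ≤ 2).
  k=0: C(33,0)·0.06^0·0.94^33 = 0.12978
  k=1: C(33,1)·0.06^1·0.94^32 = 0.27337
  k=2: C(33,2)·0.06^2·0.94^31 = 0.27919
P(X ≤ 2) = 0.68235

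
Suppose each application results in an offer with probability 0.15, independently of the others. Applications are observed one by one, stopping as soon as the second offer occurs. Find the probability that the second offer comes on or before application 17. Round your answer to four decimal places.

0.7475

Finishing within 17 applications ⇔ at least 2 successes in the first 17. With X ~ Binomial(17, 0.15), P(Y ≤ 17) = 1 − P(X ≤ 1).
  k=0: C(17,0)·0.15^0·0.85^17 = 0.063113
  k=1: C(17,1)·0.15^1·0.85^16 = 0.189340
1 − 0.252454 = 0.747546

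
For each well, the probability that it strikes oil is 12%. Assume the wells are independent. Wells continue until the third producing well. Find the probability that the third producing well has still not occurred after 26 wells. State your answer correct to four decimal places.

0.3814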